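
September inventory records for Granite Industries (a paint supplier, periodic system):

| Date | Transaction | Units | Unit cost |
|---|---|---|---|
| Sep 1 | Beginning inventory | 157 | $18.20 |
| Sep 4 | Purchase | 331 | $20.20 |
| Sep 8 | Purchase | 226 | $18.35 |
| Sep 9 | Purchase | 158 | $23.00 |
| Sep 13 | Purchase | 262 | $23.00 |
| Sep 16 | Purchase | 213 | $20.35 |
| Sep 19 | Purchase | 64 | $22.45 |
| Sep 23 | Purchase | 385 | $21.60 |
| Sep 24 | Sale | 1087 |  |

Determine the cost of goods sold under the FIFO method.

Sep 24, 1087 sold [FIFO — oldest first]: 157 @ $18.20 + 331 @ $20.20 + 226 @ $18.35 + 158 @ $23.00 + 215 @ $23.00 = $22,269.70
Ending inventory: 47 @ $23.00 + 213 @ $20.35 + 64 @ $22.45 + 385 @ $21.60 = $15,168.35

COGS = $22,269.70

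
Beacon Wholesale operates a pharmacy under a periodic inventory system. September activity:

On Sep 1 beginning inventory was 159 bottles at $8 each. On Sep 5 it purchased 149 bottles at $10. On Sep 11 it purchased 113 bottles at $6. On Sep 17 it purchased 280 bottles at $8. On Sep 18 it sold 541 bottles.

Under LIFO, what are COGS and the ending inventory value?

Sep 18, 541 sold [LIFO — newest first]: 280 @ $8 + 113 @ $6 + 148 @ $10 = $4,398
Ending inventory: 159 @ $8 + 1 @ $10 = $1,282
Check: goods available $5,680 = COGS $4,398 + ending $1,282

COGS = $4,398; ending inventory = $1,282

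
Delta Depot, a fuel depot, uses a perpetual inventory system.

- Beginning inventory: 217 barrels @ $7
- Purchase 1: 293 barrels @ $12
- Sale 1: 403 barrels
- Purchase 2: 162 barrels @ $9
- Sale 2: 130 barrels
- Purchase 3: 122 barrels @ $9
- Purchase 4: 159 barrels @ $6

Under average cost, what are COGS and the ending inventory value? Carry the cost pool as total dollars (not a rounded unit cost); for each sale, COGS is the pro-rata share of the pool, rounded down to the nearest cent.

COGS = $5,193.75; ending inventory = $3,351.25

After Beginning: 217 on hand, pool $1,519.00 (≈ $7.0000 each)
After Purchase 1: 510 on hand, pool $5,035.00 (≈ $9.8725 each)
Sale 1, sell 403: 403/510 × $5,035.00 → $3,978.63
After Purchase 2: 269 on hand, pool $2,514.37 (≈ $9.3471 each)
Sale 2, sell 130: 130/269 × $2,514.37 → $1,215.12
After Purchase 3: 261 on hand, pool $2,397.25 (≈ $9.1849 each)
After Purchase 4: 420 on hand, pool $3,351.25 (≈ $7.9792 each)
Total COGS = $3,978.63 + $1,215.12 = $5,193.75
Ending inventory (cost pool remaining) = $3,351.25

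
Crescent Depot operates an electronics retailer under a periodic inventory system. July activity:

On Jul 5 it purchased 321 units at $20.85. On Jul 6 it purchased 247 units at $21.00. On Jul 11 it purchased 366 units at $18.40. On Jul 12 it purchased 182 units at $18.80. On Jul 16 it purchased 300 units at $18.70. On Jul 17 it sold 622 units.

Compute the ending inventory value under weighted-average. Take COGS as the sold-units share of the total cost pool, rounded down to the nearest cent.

Jul 17, sell 622: 622/1416 × $27,645.85 → $12,143.86
Ending inventory (cost pool remaining) = $15,501.99

Ending inventory = $15,501.99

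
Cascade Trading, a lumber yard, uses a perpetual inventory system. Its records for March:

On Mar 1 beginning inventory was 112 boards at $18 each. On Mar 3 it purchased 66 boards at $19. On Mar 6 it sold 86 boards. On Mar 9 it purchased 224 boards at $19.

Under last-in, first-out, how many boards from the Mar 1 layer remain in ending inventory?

Mar 6, 86 sold [LIFO — newest first]: 66 @ $19 + 20 @ $18 = $1,614
Ending inventory: 92 @ $18 + 224 @ $19 = $5,912

92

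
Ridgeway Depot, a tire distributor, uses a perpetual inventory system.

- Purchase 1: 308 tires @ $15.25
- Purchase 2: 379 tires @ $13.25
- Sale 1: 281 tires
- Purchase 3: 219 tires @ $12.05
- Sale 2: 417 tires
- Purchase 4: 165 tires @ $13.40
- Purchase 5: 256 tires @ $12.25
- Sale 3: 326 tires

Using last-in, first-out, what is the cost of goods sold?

Sale 1 (281) [LIFO — newest first]: 281 @ $13.25 = $3,723.25
Sale 2 (417) [LIFO — newest first]: 219 @ $12.05 + 98 @ $13.25 + 100 @ $15.25 = $5,462.45
Sale 3 (326) [LIFO — newest first]: 256 @ $12.25 + 70 @ $13.40 = $4,074.00
Total COGS = $3,723.25 + $5,462.45 + $4,074.00 = $13,259.70
Ending inventory: 208 @ $15.25 + 95 @ $13.40 = $4,445.00

COGS = $13,259.70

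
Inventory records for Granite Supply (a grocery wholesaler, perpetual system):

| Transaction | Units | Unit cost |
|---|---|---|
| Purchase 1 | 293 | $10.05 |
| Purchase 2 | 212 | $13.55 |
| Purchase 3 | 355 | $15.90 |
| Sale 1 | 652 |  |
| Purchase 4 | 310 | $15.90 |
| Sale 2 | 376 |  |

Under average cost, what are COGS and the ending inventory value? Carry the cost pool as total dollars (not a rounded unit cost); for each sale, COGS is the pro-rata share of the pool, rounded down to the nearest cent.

After Purchase 1: 293 on hand, pool $2,944.65 (≈ $10.0500 each)
After Purchase 2: 505 on hand, pool $5,817.25 (≈ $11.5193 each)
After Purchase 3: 860 on hand, pool $11,461.75 (≈ $13.3276 each)
Sale 1, sell 652: 652/860 × $11,461.75 → $8,689.60
After Purchase 4: 518 on hand, pool $7,701.15 (≈ $14.8671 each)
Sale 2, sell 376: 376/518 × $7,701.15 → $5,590.02
Total COGS = $8,689.60 + $5,590.02 = $14,279.62
Ending inventory (cost pool remaining) = $2,111.13

COGS = $14,279.62; ending inventory = $2,111.13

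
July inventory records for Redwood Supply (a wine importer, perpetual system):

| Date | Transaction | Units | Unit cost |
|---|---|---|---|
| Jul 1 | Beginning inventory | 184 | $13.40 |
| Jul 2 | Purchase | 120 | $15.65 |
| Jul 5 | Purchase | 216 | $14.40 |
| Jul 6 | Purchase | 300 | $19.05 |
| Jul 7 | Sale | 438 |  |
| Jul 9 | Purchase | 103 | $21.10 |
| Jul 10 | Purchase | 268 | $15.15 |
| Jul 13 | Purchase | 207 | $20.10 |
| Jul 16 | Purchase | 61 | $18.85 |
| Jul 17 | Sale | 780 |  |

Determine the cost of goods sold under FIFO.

Jul 7, 438 sold [FIFO — oldest first]: 184 @ $13.40 + 120 @ $15.65 + 134 @ $14.40 = $6,273.20
Jul 17, 780 sold [FIFO — oldest first]: 82 @ $14.40 + 300 @ $19.05 + 103 @ $21.10 + 268 @ $15.15 + 27 @ $20.10 = $13,672.00
Total COGS = $6,273.20 + $13,672.00 = $19,945.20
Ending inventory: 180 @ $20.10 + 61 @ $18.85 = $4,767.85
Check: goods available $24,713.05 = COGS $19,945.20 + ending $4,767.85

COGS = $19,945.20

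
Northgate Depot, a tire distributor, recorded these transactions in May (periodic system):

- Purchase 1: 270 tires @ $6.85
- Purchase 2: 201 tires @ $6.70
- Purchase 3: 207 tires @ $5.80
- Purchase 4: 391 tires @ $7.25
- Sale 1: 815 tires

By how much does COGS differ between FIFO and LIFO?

$101.60

FIFO COGS: 270 @ $6.85 + 201 @ $6.70 + 207 @ $5.80 + 137 @ $7.25 = $5,390.05
LIFO COGS: 391 @ $7.25 + 207 @ $5.80 + 201 @ $6.70 + 16 @ $6.85 = $5,491.65
Difference = |$5,390.05 − $5,491.65| = $101.60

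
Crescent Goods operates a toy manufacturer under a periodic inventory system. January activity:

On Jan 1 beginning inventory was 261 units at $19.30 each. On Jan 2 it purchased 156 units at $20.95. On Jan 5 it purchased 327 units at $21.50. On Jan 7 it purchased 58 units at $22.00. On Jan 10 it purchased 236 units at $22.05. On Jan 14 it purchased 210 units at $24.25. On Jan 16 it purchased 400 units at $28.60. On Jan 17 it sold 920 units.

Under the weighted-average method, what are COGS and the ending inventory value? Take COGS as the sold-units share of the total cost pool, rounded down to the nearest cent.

COGS = $21,408.03; ending inventory = $16,940.27

Jan 17, sell 920: 920/1648 × $38,348.30 → $21,408.03
Ending inventory (cost pool remaining) = $16,940.27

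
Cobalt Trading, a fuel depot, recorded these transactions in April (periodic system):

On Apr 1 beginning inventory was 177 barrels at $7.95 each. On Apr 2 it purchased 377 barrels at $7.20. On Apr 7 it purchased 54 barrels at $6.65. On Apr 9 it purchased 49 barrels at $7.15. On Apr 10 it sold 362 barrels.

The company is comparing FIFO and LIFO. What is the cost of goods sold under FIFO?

FIFO COGS: 177 @ $7.95 + 185 @ $7.20 = $2,739.15
LIFO COGS: 49 @ $7.15 + 54 @ $6.65 + 259 @ $7.20 = $2,574.25

COGS = $2,739.15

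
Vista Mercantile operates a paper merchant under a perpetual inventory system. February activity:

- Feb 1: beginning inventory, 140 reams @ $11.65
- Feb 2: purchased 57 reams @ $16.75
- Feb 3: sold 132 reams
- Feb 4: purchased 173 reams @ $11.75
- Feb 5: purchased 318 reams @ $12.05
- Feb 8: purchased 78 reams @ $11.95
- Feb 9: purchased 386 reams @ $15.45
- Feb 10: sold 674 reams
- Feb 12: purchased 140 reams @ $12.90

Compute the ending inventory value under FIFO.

Ending inventory = $7,151.70

Feb 3, 132 sold [FIFO — oldest first]: 132 @ $11.65 = $1,537.80
Feb 10, 674 sold [FIFO — oldest first]: 8 @ $11.65 + 57 @ $16.75 + 173 @ $11.75 + 318 @ $12.05 + 78 @ $11.95 + 40 @ $15.45 = $8,462.70
Total COGS = $1,537.80 + $8,462.70 = $10,000.50
Ending inventory: 346 @ $15.45 + 140 @ $12.90 = $7,151.70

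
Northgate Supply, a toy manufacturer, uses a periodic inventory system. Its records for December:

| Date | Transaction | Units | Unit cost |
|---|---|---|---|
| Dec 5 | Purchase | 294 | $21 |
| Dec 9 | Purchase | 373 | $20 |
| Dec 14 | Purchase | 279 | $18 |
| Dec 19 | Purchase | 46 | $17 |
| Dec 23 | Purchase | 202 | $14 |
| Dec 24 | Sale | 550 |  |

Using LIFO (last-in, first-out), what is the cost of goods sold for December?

COGS = $9,092

Dec 24, 550 sold [LIFO — newest first]: 202 @ $14 + 46 @ $17 + 279 @ $18 + 23 @ $20 = $9,092
Ending inventory: 294 @ $21 + 350 @ $20 = $13,174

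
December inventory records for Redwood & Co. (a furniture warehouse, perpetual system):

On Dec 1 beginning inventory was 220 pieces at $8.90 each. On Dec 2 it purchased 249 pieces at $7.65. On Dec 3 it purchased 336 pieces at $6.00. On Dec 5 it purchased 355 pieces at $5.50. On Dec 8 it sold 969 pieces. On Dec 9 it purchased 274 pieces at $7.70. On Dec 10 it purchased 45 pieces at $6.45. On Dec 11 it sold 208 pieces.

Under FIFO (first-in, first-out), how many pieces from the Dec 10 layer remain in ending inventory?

Dec 8, 969 sold [FIFO — oldest first]: 220 @ $8.90 + 249 @ $7.65 + 336 @ $6.00 + 164 @ $5.50 = $6,780.85
Dec 11, 208 sold [FIFO — oldest first]: 191 @ $5.50 + 17 @ $7.70 = $1,181.40
Total COGS = $6,780.85 + $1,181.40 = $7,962.25
Ending inventory: 257 @ $7.70 + 45 @ $6.45 = $2,269.15

45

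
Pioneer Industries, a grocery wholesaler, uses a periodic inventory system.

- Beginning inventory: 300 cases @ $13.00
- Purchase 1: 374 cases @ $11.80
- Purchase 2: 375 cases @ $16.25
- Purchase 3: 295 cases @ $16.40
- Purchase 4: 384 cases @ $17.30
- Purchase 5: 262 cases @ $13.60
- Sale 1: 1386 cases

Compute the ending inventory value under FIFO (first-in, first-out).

Sale 1 (1386) [FIFO — oldest first]: 300 @ $13.00 + 374 @ $11.80 + 375 @ $16.25 + 295 @ $16.40 + 42 @ $17.30 = $19,971.55
Ending inventory: 342 @ $17.30 + 262 @ $13.60 = $9,479.80

Ending inventory = $9,479.80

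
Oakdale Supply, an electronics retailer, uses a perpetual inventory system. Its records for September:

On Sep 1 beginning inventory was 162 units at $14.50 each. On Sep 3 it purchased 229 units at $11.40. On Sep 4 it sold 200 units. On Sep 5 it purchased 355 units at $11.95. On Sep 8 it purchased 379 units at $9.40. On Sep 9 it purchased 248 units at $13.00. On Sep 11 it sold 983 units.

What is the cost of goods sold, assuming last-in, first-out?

COGS = $13,320.25

Sep 4, 200 sold [LIFO — newest first]: 200 @ $11.40 = $2,280.00
Sep 11, 983 sold [LIFO — newest first]: 248 @ $13.00 + 379 @ $9.40 + 355 @ $11.95 + 1 @ $11.40 = $11,040.25
Total COGS = $2,280.00 + $11,040.25 = $13,320.25
Ending inventory: 162 @ $14.50 + 28 @ $11.40 = $2,668.20
Check: goods available $15,988.45 = COGS $13,320.25 + ending $2,668.20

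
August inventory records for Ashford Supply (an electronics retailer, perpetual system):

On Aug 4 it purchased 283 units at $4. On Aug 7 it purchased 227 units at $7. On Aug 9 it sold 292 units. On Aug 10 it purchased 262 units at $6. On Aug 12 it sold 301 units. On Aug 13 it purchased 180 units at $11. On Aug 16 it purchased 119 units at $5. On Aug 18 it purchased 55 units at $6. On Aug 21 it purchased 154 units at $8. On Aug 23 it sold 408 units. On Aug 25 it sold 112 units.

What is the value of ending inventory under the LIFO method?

Aug 9, 292 sold [LIFO — newest first]: 227 @ $7 + 65 @ $4 = $1,849
Aug 12, 301 sold [LIFO — newest first]: 262 @ $6 + 39 @ $4 = $1,728
Aug 23, 408 sold [LIFO — newest first]: 154 @ $8 + 55 @ $6 + 119 @ $5 + 80 @ $11 = $3,037
Aug 25, 112 sold [LIFO — newest first]: 100 @ $11 + 12 @ $4 = $1,148
Total COGS = $1,849 + $1,728 + $3,037 + $1,148 = $7,762
Ending inventory: 167 @ $4 = $668
Check: goods available $8,430 = COGS $7,762 + ending $668

Ending inventory = $668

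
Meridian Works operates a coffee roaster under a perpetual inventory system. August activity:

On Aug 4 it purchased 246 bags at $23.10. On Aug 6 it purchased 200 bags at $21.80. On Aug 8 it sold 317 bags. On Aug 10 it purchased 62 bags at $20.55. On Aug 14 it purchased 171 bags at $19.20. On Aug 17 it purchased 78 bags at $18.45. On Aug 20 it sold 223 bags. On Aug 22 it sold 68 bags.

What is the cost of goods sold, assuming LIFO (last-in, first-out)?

Aug 8, 317 sold [LIFO — newest first]: 200 @ $21.80 + 117 @ $23.10 = $7,062.70
Aug 20, 223 sold [LIFO — newest first]: 78 @ $18.45 + 145 @ $19.20 = $4,223.10
Aug 22, 68 sold [LIFO — newest first]: 26 @ $19.20 + 42 @ $20.55 = $1,362.30
Total COGS = $7,062.70 + $4,223.10 + $1,362.30 = $12,648.10
Ending inventory: 129 @ $23.10 + 20 @ $20.55 = $3,390.90

COGS = $12,648.10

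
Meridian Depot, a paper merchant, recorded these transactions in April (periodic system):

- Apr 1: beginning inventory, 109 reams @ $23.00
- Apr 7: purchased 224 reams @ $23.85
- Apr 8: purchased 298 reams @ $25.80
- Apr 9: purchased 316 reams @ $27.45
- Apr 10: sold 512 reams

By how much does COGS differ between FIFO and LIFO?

FIFO COGS: 109 @ $23.00 + 224 @ $23.85 + 179 @ $25.80 = $12,467.60
LIFO COGS: 316 @ $27.45 + 196 @ $25.80 = $13,731.00
Difference = |$12,467.60 − $13,731.00| = $1,263.40

$1,263.40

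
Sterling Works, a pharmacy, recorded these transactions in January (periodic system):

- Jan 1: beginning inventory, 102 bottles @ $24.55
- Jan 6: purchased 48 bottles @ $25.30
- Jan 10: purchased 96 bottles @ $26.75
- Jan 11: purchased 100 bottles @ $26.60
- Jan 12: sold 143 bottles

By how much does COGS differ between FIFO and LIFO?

$268.85

FIFO COGS: 102 @ $24.55 + 41 @ $25.30 = $3,541.40
LIFO COGS: 100 @ $26.60 + 43 @ $26.75 = $3,810.25
Difference = |$3,541.40 − $3,810.25| = $268.85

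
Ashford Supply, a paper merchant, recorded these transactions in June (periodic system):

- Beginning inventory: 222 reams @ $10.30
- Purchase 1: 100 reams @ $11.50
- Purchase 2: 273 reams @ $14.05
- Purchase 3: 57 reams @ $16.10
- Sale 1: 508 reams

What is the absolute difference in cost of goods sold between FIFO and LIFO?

FIFO COGS: 222 @ $10.30 + 100 @ $11.50 + 186 @ $14.05 = $6,049.90
LIFO COGS: 57 @ $16.10 + 273 @ $14.05 + 100 @ $11.50 + 78 @ $10.30 = $6,706.75
Difference = |$6,049.90 − $6,706.75| = $656.85

$656.85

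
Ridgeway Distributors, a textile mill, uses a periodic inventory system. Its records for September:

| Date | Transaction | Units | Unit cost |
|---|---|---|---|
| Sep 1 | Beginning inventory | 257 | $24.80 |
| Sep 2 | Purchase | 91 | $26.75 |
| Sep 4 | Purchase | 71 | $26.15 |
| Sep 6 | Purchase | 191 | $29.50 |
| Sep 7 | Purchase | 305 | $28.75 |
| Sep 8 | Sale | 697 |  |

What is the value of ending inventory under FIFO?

Sep 8, 697 sold [FIFO — oldest first]: 257 @ $24.80 + 91 @ $26.75 + 71 @ $26.15 + 191 @ $29.50 + 87 @ $28.75 = $18,800.25
Ending inventory: 218 @ $28.75 = $6,267.50

Ending inventory = $6,267.50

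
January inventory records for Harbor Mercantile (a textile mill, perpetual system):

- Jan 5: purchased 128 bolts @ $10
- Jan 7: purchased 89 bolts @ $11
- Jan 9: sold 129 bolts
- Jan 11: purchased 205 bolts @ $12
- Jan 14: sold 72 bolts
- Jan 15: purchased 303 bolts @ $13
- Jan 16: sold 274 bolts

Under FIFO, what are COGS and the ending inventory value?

COGS = $5,408; ending inventory = $3,250

Jan 9, 129 sold [FIFO — oldest first]: 128 @ $10 + 1 @ $11 = $1,291
Jan 14, 72 sold [FIFO — oldest first]: 72 @ $11 = $792
Jan 16, 274 sold [FIFO — oldest first]: 16 @ $11 + 205 @ $12 + 53 @ $13 = $3,325
Total COGS = $1,291 + $792 + $3,325 = $5,408
Ending inventory: 250 @ $13 = $3,250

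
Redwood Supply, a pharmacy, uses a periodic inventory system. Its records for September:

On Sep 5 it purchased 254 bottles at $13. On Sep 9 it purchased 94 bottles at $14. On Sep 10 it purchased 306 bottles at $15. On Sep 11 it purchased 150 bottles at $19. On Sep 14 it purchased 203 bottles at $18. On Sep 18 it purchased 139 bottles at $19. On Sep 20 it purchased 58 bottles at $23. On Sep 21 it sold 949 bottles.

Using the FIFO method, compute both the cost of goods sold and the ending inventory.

Sep 21, 949 sold [FIFO — oldest first]: 254 @ $13 + 94 @ $14 + 306 @ $15 + 150 @ $19 + 145 @ $18 = $14,668
Ending inventory: 58 @ $18 + 139 @ $19 + 58 @ $23 = $5,019
Check: goods available $19,687 = COGS $14,668 + ending $5,019

COGS = $14,668; ending inventory = $5,019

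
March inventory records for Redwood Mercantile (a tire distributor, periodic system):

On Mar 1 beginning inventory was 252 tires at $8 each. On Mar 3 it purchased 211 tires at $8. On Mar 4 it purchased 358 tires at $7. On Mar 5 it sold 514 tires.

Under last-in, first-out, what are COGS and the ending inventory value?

Mar 5, 514 sold [LIFO — newest first]: 358 @ $7 + 156 @ $8 = $3,754
Ending inventory: 252 @ $8 + 55 @ $8 = $2,456

COGS = $3,754; ending inventory = $2,456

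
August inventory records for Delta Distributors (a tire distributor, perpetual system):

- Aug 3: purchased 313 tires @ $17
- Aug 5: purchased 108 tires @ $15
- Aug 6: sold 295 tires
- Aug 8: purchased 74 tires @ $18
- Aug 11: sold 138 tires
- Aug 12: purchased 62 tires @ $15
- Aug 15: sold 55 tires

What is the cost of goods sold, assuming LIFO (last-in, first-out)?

COGS = $8,044

Aug 6, 295 sold [LIFO — newest first]: 108 @ $15 + 187 @ $17 = $4,799
Aug 11, 138 sold [LIFO — newest first]: 74 @ $18 + 64 @ $17 = $2,420
Aug 15, 55 sold [LIFO — newest first]: 55 @ $15 = $825
Total COGS = $4,799 + $2,420 + $825 = $8,044
Ending inventory: 62 @ $17 + 7 @ $15 = $1,159
Check: goods available $9,203 = COGS $8,044 + ending $1,159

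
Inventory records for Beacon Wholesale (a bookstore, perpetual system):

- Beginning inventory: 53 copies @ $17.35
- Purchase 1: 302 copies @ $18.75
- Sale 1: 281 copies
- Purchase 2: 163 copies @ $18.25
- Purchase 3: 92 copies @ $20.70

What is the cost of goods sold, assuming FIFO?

COGS = $5,194.55

Sale 1 (281) [FIFO — oldest first]: 53 @ $17.35 + 228 @ $18.75 = $5,194.55
Ending inventory: 74 @ $18.75 + 163 @ $18.25 + 92 @ $20.70 = $6,266.65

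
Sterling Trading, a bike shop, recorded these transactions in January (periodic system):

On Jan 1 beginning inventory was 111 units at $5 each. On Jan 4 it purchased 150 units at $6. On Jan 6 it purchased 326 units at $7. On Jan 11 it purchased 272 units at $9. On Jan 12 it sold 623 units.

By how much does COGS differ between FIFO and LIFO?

$819

FIFO COGS: 111 @ $5 + 150 @ $6 + 326 @ $7 + 36 @ $9 = $4,061
LIFO COGS: 272 @ $9 + 326 @ $7 + 25 @ $6 = $4,880
Difference = |$4,061 − $4,880| = $819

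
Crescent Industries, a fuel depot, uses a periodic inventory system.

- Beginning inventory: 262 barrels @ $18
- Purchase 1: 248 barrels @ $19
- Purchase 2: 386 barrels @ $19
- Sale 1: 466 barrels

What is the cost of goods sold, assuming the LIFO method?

COGS = $8,854

Sale 1 (466) [LIFO — newest first]: 386 @ $19 + 80 @ $19 = $8,854
Ending inventory: 262 @ $18 + 168 @ $19 = $7,908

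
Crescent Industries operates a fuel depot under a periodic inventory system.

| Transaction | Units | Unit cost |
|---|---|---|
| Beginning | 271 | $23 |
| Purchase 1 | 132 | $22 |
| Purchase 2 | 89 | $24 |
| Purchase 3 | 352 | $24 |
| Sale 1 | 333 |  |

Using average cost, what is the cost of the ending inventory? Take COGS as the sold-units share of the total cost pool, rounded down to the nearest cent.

Ending inventory = $11,940.09

Sale 1, sell 333: 333/844 × $19,721.00 → $7,780.91
Ending inventory (cost pool remaining) = $11,940.09
Check: goods available $19,721.00 = COGS $7,780.91 + ending $11,940.09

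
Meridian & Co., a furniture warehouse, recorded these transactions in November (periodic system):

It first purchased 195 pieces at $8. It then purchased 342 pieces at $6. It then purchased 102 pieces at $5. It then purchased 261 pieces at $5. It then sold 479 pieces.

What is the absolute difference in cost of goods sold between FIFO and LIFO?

$753

FIFO COGS: 195 @ $8 + 284 @ $6 = $3,264
LIFO COGS: 261 @ $5 + 102 @ $5 + 116 @ $6 = $2,511
Difference = |$3,264 − $2,511| = $753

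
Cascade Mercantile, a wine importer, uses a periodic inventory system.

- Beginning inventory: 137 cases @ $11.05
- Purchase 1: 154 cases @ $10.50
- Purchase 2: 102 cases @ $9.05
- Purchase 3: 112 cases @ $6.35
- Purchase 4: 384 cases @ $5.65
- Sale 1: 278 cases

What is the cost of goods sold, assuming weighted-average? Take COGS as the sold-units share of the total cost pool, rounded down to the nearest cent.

COGS = $2,168.57

Sale 1, sell 278: 278/889 × $6,934.75 → $2,168.57
Ending inventory (cost pool remaining) = $4,766.18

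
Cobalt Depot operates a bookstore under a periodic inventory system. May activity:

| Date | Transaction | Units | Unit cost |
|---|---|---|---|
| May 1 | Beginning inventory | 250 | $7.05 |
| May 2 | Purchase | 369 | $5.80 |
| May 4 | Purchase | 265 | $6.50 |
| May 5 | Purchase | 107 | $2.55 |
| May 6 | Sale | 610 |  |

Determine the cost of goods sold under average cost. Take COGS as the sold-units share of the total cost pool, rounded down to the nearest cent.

COGS = $3,630.48

May 6, sell 610: 610/991 × $5,898.05 → $3,630.48
Ending inventory (cost pool remaining) = $2,267.57
Check: goods available $5,898.05 = COGS $3,630.48 + ending $2,267.57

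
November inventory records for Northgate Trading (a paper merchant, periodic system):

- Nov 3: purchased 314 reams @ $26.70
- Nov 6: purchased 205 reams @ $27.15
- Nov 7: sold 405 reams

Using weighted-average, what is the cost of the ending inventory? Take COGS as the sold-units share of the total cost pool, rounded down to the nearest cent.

Ending inventory = $3,064.07

Nov 7, sell 405: 405/519 × $13,949.55 → $10,885.48
Ending inventory (cost pool remaining) = $3,064.07
Check: goods available $13,949.55 = COGS $10,885.48 + ending $3,064.07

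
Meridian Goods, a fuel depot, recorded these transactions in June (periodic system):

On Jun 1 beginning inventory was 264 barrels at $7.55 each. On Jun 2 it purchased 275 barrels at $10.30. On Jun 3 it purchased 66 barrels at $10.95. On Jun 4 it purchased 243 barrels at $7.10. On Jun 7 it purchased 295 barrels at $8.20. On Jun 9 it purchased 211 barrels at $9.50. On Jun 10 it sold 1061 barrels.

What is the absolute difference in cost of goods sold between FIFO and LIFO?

FIFO COGS: 264 @ $7.55 + 275 @ $10.30 + 66 @ $10.95 + 243 @ $7.10 + 213 @ $8.20 = $9,020.30
LIFO COGS: 211 @ $9.50 + 295 @ $8.20 + 243 @ $7.10 + 66 @ $10.95 + 246 @ $10.30 = $9,405.30
Difference = |$9,020.30 − $9,405.30| = $385.00

$385.00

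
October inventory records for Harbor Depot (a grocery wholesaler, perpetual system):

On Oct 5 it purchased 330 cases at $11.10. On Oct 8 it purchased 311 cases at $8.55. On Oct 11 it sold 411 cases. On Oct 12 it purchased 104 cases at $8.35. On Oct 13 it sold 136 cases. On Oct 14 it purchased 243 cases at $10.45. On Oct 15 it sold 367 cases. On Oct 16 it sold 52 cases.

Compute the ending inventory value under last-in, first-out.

Oct 11, 411 sold [LIFO — newest first]: 311 @ $8.55 + 100 @ $11.10 = $3,769.05
Oct 13, 136 sold [LIFO — newest first]: 104 @ $8.35 + 32 @ $11.10 = $1,223.60
Oct 15, 367 sold [LIFO — newest first]: 243 @ $10.45 + 124 @ $11.10 = $3,915.75
Oct 16, 52 sold [LIFO — newest first]: 52 @ $11.10 = $577.20
Total COGS = $3,769.05 + $1,223.60 + $3,915.75 + $577.20 = $9,485.60
Ending inventory: 22 @ $11.10 = $244.20
Check: goods available $9,729.80 = COGS $9,485.60 + ending $244.20

Ending inventory = $244.20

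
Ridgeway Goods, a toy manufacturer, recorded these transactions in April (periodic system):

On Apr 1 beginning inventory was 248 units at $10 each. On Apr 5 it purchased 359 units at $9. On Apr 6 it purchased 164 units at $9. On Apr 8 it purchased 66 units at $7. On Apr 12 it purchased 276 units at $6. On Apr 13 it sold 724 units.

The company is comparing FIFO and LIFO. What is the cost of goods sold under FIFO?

COGS = $6,764

FIFO COGS: 248 @ $10 + 359 @ $9 + 117 @ $9 = $6,764
LIFO COGS: 276 @ $6 + 66 @ $7 + 164 @ $9 + 218 @ $9 = $5,556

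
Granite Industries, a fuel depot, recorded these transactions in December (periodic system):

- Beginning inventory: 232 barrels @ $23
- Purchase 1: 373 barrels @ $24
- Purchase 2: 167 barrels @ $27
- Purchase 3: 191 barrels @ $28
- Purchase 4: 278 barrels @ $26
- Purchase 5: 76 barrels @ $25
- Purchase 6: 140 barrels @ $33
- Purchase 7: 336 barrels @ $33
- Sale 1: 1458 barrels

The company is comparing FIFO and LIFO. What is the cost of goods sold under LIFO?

FIFO COGS: 232 @ $23 + 373 @ $24 + 167 @ $27 + 191 @ $28 + 278 @ $26 + 76 @ $25 + 140 @ $33 + 1 @ $33 = $37,926
LIFO COGS: 336 @ $33 + 140 @ $33 + 76 @ $25 + 278 @ $26 + 191 @ $28 + 167 @ $27 + 270 @ $24 = $41,173

COGS = $41,173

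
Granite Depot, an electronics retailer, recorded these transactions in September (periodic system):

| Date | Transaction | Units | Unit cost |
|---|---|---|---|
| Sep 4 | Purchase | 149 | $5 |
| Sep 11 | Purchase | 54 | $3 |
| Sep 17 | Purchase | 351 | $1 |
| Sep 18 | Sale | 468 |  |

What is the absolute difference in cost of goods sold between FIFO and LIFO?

FIFO COGS: 149 @ $5 + 54 @ $3 + 265 @ $1 = $1,172
LIFO COGS: 351 @ $1 + 54 @ $3 + 63 @ $5 = $828
Difference = |$1,172 − $828| = $344

$344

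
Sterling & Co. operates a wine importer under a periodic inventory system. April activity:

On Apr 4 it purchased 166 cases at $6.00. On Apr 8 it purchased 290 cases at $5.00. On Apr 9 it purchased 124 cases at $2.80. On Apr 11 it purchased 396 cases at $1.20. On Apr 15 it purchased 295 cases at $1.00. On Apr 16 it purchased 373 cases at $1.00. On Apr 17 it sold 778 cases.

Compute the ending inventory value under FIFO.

Apr 17, 778 sold [FIFO — oldest first]: 166 @ $6.00 + 290 @ $5.00 + 124 @ $2.80 + 198 @ $1.20 = $3,030.80
Ending inventory: 198 @ $1.20 + 295 @ $1.00 + 373 @ $1.00 = $905.60
Check: goods available $3,936.40 = COGS $3,030.80 + ending $905.60

Ending inventory = $905.60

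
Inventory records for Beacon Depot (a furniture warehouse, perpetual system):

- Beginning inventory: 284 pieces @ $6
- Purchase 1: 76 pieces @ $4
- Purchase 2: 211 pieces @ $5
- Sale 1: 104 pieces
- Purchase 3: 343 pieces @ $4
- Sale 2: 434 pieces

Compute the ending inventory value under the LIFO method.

Sale 1 (104) [LIFO — newest first]: 104 @ $5 = $520
Sale 2 (434) [LIFO — newest first]: 343 @ $4 + 91 @ $5 = $1,827
Total COGS = $520 + $1,827 = $2,347
Ending inventory: 284 @ $6 + 76 @ $4 + 16 @ $5 = $2,088
Check: goods available $4,435 = COGS $2,347 + ending $2,088

Ending inventory = $2,088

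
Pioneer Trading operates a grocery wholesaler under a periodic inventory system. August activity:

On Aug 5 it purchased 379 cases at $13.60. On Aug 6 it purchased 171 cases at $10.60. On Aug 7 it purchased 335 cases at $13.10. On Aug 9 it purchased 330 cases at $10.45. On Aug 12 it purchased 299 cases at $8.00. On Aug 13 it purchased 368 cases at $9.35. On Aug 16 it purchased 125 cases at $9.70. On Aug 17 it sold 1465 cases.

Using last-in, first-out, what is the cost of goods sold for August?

Aug 17, 1465 sold [LIFO — newest first]: 125 @ $9.70 + 368 @ $9.35 + 299 @ $8.00 + 330 @ $10.45 + 335 @ $13.10 + 8 @ $10.60 = $14,967.10
Ending inventory: 379 @ $13.60 + 163 @ $10.60 = $6,882.20

COGS = $14,967.10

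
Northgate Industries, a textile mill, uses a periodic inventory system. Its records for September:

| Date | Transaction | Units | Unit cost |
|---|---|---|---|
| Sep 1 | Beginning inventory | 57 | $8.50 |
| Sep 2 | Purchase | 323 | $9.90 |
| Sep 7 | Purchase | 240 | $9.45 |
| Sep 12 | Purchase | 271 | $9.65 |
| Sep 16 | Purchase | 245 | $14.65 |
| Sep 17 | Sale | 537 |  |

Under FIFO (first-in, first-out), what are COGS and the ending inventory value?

Sep 17, 537 sold [FIFO — oldest first]: 57 @ $8.50 + 323 @ $9.90 + 157 @ $9.45 = $5,165.85
Ending inventory: 83 @ $9.45 + 271 @ $9.65 + 245 @ $14.65 = $6,988.75

COGS = $5,165.85; ending inventory = $6,988.75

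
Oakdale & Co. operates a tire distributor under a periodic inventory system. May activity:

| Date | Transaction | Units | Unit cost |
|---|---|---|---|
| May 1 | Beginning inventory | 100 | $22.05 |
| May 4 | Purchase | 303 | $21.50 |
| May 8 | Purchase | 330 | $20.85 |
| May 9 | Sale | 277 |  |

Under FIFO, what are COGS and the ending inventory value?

COGS = $6,010.50; ending inventory = $9,589.50

May 9, 277 sold [FIFO — oldest first]: 100 @ $22.05 + 177 @ $21.50 = $6,010.50
Ending inventory: 126 @ $21.50 + 330 @ $20.85 = $9,589.50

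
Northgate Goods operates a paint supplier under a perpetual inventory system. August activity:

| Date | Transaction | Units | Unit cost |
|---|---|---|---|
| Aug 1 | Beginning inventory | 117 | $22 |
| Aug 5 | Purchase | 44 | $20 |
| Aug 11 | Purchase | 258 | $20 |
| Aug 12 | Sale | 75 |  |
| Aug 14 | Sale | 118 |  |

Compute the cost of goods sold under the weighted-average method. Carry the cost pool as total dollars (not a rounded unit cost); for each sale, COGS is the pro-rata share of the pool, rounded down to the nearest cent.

After Aug 1: 117 on hand, pool $2,574.00 (≈ $22.0000 each)
After Aug 5: 161 on hand, pool $3,454.00 (≈ $21.4534 each)
After Aug 11: 419 on hand, pool $8,614.00 (≈ $20.5585 each)
Aug 12, sell 75: 75/419 × $8,614.00 → $1,541.88
Aug 14, sell 118: 118/344 × $7,072.12 → $2,425.90
Total COGS = $1,541.88 + $2,425.90 = $3,967.78
Ending inventory (cost pool remaining) = $4,646.22

COGS = $3,967.78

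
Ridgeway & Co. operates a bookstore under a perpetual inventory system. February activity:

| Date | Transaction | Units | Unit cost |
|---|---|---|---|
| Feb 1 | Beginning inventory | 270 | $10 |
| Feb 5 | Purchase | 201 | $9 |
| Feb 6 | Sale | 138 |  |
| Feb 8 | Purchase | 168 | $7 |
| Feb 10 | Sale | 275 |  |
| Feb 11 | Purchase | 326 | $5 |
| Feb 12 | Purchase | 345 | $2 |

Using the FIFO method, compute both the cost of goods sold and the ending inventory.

COGS = $3,987; ending inventory = $4,018

Feb 6, 138 sold [FIFO — oldest first]: 138 @ $10 = $1,380
Feb 10, 275 sold [FIFO — oldest first]: 132 @ $10 + 143 @ $9 = $2,607
Total COGS = $1,380 + $2,607 = $3,987
Ending inventory: 58 @ $9 + 168 @ $7 + 326 @ $5 + 345 @ $2 = $4,018
Check: goods available $8,005 = COGS $3,987 + ending $4,018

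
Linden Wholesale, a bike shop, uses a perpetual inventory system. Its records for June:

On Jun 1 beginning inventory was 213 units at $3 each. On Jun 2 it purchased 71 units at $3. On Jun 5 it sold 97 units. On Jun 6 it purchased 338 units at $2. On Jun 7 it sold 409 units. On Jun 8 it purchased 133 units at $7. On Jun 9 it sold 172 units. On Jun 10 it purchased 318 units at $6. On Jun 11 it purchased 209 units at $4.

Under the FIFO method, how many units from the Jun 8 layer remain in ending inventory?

Jun 5, 97 sold [FIFO — oldest first]: 97 @ $3 = $291
Jun 7, 409 sold [FIFO — oldest first]: 116 @ $3 + 71 @ $3 + 222 @ $2 = $1,005
Jun 9, 172 sold [FIFO — oldest first]: 116 @ $2 + 56 @ $7 = $624
Total COGS = $291 + $1,005 + $624 = $1,920
Ending inventory: 77 @ $7 + 318 @ $6 + 209 @ $4 = $3,283

77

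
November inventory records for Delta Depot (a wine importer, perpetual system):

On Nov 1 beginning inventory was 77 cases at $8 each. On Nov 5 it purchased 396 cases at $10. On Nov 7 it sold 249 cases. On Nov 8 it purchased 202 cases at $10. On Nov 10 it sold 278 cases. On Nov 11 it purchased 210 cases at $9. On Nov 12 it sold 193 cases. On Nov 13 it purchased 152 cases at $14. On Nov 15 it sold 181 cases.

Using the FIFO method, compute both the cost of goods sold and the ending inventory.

COGS = $8,710; ending inventory = $1,904

Nov 7, 249 sold [FIFO — oldest first]: 77 @ $8 + 172 @ $10 = $2,336
Nov 10, 278 sold [FIFO — oldest first]: 224 @ $10 + 54 @ $10 = $2,780
Nov 12, 193 sold [FIFO — oldest first]: 148 @ $10 + 45 @ $9 = $1,885
Nov 15, 181 sold [FIFO — oldest first]: 165 @ $9 + 16 @ $14 = $1,709
Total COGS = $2,336 + $2,780 + $1,885 + $1,709 = $8,710
Ending inventory: 136 @ $14 = $1,904
Check: goods available $10,614 = COGS $8,710 + ending $1,904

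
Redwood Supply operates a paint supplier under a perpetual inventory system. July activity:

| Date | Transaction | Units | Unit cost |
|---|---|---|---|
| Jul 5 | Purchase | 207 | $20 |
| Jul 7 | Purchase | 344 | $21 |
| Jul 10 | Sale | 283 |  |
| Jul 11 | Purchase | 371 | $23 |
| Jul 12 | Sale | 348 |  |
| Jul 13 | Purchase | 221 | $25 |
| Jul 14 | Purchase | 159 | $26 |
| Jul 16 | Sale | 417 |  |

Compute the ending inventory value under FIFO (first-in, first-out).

Jul 10, 283 sold [FIFO — oldest first]: 207 @ $20 + 76 @ $21 = $5,736
Jul 12, 348 sold [FIFO — oldest first]: 268 @ $21 + 80 @ $23 = $7,468
Jul 16, 417 sold [FIFO — oldest first]: 291 @ $23 + 126 @ $25 = $9,843
Total COGS = $5,736 + $7,468 + $9,843 = $23,047
Ending inventory: 95 @ $25 + 159 @ $26 = $6,509
Check: goods available $29,556 = COGS $23,047 + ending $6,509

Ending inventory = $6,509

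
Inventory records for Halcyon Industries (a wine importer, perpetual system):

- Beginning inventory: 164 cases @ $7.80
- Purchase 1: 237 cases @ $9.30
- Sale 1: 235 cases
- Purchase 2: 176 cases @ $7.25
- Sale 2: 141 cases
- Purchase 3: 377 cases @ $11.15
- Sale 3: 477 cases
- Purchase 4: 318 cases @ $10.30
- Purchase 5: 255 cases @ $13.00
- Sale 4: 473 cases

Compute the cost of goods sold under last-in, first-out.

COGS = $13,735.45

Sale 1 (235) [LIFO — newest first]: 235 @ $9.30 = $2,185.50
Sale 2 (141) [LIFO — newest first]: 141 @ $7.25 = $1,022.25
Sale 3 (477) [LIFO — newest first]: 377 @ $11.15 + 35 @ $7.25 + 2 @ $9.30 + 63 @ $7.80 = $4,967.30
Sale 4 (473) [LIFO — newest first]: 255 @ $13.00 + 218 @ $10.30 = $5,560.40
Total COGS = $2,185.50 + $1,022.25 + $4,967.30 + $5,560.40 = $13,735.45
Ending inventory: 101 @ $7.80 + 100 @ $10.30 = $1,817.80
Check: goods available $15,553.25 = COGS $13,735.45 + ending $1,817.80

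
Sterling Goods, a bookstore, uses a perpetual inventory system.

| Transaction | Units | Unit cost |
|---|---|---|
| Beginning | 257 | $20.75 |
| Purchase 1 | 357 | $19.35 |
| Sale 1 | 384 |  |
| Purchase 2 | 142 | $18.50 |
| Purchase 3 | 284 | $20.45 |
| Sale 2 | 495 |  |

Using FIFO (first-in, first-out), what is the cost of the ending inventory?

Sale 1 (384) [FIFO — oldest first]: 257 @ $20.75 + 127 @ $19.35 = $7,790.20
Sale 2 (495) [FIFO — oldest first]: 230 @ $19.35 + 142 @ $18.50 + 123 @ $20.45 = $9,592.85
Total COGS = $7,790.20 + $9,592.85 = $17,383.05
Ending inventory: 161 @ $20.45 = $3,292.45

Ending inventory = $3,292.45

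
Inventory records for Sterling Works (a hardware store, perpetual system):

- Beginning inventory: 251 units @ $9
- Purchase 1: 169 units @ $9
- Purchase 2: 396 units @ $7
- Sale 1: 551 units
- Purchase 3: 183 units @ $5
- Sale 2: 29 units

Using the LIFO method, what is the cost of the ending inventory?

Ending inventory = $3,155

Sale 1 (551) [LIFO — newest first]: 396 @ $7 + 155 @ $9 = $4,167
Sale 2 (29) [LIFO — newest first]: 29 @ $5 = $145
Total COGS = $4,167 + $145 = $4,312
Ending inventory: 251 @ $9 + 14 @ $9 + 154 @ $5 = $3,155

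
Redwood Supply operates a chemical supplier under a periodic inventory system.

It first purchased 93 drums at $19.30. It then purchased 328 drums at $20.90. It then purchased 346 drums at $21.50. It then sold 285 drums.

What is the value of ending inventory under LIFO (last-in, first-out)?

Ending inventory = $9,961.60

Sale 1 (285) [LIFO — newest first]: 285 @ $21.50 = $6,127.50
Ending inventory: 93 @ $19.30 + 328 @ $20.90 + 61 @ $21.50 = $9,961.60
Check: goods available $16,089.10 = COGS $6,127.50 + ending $9,961.60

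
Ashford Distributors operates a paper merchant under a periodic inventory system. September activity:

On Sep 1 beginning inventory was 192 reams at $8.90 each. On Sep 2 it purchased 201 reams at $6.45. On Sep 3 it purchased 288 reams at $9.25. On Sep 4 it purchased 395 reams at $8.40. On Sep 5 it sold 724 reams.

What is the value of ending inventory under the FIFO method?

Ending inventory = $2,956.80

Sep 5, 724 sold [FIFO — oldest first]: 192 @ $8.90 + 201 @ $6.45 + 288 @ $9.25 + 43 @ $8.40 = $6,030.45
Ending inventory: 352 @ $8.40 = $2,956.80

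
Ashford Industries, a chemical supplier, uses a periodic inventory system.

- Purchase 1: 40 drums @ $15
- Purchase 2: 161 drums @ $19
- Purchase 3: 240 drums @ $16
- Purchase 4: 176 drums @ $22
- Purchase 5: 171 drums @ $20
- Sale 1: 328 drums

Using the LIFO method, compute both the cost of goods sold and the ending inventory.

Sale 1 (328) [LIFO — newest first]: 171 @ $20 + 157 @ $22 = $6,874
Ending inventory: 40 @ $15 + 161 @ $19 + 240 @ $16 + 19 @ $22 = $7,917

COGS = $6,874; ending inventory = $7,917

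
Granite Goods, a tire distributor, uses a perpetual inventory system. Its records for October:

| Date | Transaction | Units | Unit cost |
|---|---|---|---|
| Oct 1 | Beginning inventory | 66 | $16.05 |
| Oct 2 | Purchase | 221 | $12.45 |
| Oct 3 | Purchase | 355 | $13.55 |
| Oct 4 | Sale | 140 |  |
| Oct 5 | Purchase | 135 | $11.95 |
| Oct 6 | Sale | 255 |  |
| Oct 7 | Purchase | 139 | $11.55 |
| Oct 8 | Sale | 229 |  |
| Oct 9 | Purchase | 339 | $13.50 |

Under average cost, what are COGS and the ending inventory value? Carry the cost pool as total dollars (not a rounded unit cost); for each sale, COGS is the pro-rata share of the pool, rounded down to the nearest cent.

After Oct 1: 66 on hand, pool $1,059.30 (≈ $16.0500 each)
After Oct 2: 287 on hand, pool $3,810.75 (≈ $13.2779 each)
After Oct 3: 642 on hand, pool $8,621.00 (≈ $13.4283 each)
Oct 4, sell 140: 140/642 × $8,621.00 → $1,879.96
After Oct 5: 637 on hand, pool $8,354.29 (≈ $13.1151 each)
Oct 6, sell 255: 255/637 × $8,354.29 → $3,344.33
After Oct 7: 521 on hand, pool $6,615.41 (≈ $12.6975 each)
Oct 8, sell 229: 229/521 × $6,615.41 → $2,907.73
After Oct 9: 631 on hand, pool $8,284.18 (≈ $13.1287 each)
Total COGS = $1,879.96 + $3,344.33 + $2,907.73 = $8,132.02
Ending inventory (cost pool remaining) = $8,284.18
Check: goods available $16,416.20 = COGS $8,132.02 + ending $8,284.18

COGS = $8,132.02; ending inventory = $8,284.18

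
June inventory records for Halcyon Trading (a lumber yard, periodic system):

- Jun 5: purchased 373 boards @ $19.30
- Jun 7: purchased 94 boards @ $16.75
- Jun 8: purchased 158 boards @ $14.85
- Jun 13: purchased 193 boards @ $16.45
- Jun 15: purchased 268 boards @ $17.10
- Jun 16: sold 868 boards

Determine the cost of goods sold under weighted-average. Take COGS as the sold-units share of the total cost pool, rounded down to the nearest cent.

COGS = $15,087.97

Jun 16, sell 868: 868/1086 × $18,877.35 → $15,087.97
Ending inventory (cost pool remaining) = $3,789.38
Check: goods available $18,877.35 = COGS $15,087.97 + ending $3,789.38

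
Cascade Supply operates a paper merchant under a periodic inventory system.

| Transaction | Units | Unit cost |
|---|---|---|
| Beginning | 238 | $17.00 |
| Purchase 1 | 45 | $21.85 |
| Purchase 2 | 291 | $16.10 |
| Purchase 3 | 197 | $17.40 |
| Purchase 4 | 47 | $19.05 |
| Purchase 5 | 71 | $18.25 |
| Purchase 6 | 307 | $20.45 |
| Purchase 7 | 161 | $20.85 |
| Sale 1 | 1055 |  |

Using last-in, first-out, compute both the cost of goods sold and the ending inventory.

COGS = $19,633.10; ending inventory = $5,335.15

Sale 1 (1055) [LIFO — newest first]: 161 @ $20.85 + 307 @ $20.45 + 71 @ $18.25 + 47 @ $19.05 + 197 @ $17.40 + 272 @ $16.10 = $19,633.10
Ending inventory: 238 @ $17.00 + 45 @ $21.85 + 19 @ $16.10 = $5,335.15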